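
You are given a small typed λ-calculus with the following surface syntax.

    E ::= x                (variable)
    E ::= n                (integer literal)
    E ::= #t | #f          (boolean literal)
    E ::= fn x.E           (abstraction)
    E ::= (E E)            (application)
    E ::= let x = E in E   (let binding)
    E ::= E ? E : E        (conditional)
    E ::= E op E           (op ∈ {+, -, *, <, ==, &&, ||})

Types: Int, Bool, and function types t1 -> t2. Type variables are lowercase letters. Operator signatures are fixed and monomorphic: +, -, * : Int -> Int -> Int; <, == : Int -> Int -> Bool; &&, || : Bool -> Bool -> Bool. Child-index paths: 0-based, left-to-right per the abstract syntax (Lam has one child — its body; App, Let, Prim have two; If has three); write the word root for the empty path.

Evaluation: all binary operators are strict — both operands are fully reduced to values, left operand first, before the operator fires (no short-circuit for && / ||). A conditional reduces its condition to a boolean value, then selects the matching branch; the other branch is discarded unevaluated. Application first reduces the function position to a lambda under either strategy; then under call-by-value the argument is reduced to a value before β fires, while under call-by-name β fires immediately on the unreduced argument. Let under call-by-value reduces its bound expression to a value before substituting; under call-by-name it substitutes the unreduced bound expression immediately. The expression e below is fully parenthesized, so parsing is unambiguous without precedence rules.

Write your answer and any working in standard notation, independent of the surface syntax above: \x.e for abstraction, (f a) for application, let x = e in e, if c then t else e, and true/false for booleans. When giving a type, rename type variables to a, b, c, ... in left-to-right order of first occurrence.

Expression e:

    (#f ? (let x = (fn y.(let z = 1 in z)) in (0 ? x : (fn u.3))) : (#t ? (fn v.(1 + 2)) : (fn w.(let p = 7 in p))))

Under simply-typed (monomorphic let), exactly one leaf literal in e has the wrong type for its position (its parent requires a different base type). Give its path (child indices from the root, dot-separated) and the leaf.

Derivation:
  unify Bool ~ Bool
let z : Int
z : Int
\y._ : a -> Int
let x : a -> Int
  unify Int ~ Bool
  FAIL: mismatch Int ~ Bool

Answer: 1.1.0 : 0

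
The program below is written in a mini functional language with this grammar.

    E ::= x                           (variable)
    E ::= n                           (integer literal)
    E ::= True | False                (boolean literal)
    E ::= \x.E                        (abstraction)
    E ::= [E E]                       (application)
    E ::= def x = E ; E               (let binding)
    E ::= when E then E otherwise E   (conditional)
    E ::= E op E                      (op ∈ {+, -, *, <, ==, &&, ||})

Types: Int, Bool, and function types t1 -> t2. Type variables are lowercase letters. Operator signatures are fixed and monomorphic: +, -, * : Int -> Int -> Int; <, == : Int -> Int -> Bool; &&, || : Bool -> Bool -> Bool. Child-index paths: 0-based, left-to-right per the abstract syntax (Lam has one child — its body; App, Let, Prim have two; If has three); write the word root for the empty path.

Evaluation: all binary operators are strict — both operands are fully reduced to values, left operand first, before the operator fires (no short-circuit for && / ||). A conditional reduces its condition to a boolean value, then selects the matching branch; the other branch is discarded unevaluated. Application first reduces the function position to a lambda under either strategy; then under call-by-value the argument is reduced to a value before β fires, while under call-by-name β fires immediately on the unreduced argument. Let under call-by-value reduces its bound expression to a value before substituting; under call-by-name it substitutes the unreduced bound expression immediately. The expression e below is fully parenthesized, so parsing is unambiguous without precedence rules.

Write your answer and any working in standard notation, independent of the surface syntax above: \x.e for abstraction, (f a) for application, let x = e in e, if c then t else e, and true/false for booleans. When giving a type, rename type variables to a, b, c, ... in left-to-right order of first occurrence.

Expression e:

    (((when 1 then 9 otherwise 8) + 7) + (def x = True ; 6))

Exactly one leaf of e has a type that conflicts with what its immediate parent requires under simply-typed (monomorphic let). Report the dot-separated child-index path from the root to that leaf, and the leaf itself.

Answer: 0.0.0 : 1

Working:
  unify Int ~ Bool
  FAIL: mismatch Int ~ Bool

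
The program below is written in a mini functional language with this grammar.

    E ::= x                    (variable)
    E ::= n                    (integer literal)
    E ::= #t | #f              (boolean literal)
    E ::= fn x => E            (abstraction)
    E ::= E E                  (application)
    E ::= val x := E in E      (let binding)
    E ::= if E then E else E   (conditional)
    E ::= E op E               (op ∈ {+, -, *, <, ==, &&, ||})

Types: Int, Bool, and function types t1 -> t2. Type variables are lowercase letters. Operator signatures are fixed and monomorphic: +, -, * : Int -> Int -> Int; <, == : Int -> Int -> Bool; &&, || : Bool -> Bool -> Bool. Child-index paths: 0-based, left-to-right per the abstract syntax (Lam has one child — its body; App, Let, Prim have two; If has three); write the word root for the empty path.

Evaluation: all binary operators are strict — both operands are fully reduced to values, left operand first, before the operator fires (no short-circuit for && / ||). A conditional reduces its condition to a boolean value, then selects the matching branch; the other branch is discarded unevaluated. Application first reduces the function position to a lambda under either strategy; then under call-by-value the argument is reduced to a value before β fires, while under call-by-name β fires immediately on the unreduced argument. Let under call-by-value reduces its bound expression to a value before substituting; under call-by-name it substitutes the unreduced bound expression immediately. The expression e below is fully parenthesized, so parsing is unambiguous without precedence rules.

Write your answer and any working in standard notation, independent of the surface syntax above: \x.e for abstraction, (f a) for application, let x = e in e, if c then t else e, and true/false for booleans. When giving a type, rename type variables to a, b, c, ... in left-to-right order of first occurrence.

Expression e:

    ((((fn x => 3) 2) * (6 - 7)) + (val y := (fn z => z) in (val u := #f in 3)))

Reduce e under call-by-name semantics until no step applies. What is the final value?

Answer: 0

Trace:
step 0: ((((\x.3) 2) * (6 - 7)) + (let y = (\z.z) in (let u = false in 3)))
step 1: [beta@0.0] ((3 * (6 - 7)) + (let y = (\z.z) in (let u = false in 3)))
step 2: [delta@0.1] ((3 * -1) + (let y = (\z.z) in (let u = false in 3)))
step 3: [delta@0] (-3 + (let y = (\z.z) in (let u = false in 3)))
step 4: [let@1] (-3 + (let u = false in 3))
step 5: [let@1] (-3 + 3)
step 6: [delta@root] 0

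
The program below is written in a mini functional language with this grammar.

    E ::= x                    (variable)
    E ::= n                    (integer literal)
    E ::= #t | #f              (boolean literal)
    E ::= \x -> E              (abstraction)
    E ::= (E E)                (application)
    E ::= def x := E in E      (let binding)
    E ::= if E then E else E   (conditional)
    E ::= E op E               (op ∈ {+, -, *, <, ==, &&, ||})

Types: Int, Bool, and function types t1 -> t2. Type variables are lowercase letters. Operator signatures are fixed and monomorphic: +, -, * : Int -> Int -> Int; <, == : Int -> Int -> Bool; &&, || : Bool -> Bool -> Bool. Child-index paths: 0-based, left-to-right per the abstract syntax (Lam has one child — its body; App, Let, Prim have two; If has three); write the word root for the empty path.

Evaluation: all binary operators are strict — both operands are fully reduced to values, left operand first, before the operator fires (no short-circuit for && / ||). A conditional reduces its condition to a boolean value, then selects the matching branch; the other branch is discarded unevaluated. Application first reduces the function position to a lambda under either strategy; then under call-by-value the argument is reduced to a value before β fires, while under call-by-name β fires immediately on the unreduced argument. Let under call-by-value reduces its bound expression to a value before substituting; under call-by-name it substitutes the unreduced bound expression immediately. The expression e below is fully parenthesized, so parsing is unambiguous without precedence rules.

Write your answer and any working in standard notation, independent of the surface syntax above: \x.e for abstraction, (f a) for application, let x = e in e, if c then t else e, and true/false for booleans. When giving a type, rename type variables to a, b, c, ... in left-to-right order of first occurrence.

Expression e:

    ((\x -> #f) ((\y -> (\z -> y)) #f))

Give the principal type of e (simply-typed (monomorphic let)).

Trace:
\x._ : a -> Bool
y : b
\z._ : c -> b
\y._ : b -> c -> b
  unify b -> c -> b ~ Bool -> d
  unify b ~ Bool
  unify c -> Bool ~ d
_ _ : c -> Bool
  unify a -> Bool ~ (c -> Bool) -> e
  unify a ~ c -> Bool
  unify Bool ~ e
_ _ : Bool

Answer: Bool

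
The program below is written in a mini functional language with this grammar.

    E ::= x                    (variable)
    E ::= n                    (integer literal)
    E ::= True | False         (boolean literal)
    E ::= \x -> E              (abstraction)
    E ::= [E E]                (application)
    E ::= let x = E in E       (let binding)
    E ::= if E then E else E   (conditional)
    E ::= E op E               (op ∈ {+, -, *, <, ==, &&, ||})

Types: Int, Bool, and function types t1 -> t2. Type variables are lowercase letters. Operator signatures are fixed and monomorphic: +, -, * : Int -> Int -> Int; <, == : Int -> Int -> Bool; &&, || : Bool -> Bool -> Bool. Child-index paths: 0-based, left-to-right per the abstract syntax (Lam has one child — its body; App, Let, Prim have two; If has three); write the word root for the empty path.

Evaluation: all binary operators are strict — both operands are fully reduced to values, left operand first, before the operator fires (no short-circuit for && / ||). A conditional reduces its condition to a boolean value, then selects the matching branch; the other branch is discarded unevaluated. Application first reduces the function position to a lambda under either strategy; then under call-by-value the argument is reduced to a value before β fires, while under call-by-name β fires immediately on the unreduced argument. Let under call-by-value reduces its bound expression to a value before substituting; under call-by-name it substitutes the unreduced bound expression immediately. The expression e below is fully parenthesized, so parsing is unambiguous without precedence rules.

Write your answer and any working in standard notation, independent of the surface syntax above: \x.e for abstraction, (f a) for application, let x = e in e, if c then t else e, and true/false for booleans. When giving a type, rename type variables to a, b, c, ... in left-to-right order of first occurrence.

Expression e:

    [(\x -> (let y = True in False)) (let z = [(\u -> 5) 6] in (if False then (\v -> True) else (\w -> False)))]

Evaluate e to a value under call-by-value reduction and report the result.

Answer: false

Trace:
step 0: ((\x.(let y = true in false)) (let z = ((\u.5) 6) in (if false then (\v.true) else (\w.false))))
step 1: [beta@1.0] ((\x.(let y = true in false)) (let z = 5 in (if false then (\v.true) else (\w.false))))
step 2: [let@1] ((\x.(let y = true in false)) (if false then (\v.true) else (\w.false)))
step 3: [if@1] ((\x.(let y = true in false)) (\w.false))
step 4: [beta@root] (let y = true in false)
step 5: [let@root] false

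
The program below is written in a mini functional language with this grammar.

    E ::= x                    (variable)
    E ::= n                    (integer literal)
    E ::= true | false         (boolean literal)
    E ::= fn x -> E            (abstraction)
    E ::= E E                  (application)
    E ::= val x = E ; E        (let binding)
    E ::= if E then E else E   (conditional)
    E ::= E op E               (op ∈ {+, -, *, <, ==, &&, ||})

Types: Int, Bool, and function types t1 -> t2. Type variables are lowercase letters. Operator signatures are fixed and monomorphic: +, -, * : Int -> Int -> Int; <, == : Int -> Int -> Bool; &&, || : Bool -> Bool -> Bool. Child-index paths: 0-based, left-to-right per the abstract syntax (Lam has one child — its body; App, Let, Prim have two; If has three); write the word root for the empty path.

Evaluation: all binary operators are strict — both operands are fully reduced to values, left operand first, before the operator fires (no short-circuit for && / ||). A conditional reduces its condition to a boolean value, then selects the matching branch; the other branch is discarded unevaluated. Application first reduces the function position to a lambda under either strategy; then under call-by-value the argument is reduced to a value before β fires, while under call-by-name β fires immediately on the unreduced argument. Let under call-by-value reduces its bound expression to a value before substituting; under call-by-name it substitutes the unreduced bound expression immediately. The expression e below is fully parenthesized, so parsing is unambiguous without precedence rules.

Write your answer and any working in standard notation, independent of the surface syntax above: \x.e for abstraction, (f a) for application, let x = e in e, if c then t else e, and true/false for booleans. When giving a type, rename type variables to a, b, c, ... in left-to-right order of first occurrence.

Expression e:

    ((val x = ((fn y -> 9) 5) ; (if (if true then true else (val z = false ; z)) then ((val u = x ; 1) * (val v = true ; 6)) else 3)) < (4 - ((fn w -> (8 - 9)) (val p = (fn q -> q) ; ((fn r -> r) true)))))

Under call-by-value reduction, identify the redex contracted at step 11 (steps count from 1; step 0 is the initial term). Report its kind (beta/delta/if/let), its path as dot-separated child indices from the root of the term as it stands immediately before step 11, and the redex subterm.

Working:
step 0: ((let x = ((\y.9) 5) in (if (if true then true else (let z = false in z)) then ((let u = x in 1) * (let v = true in 6)) else 3)) < (4 - ((\w.(8 - 9)) (let p = (\q.q) in ((\r.r) true)))))
step 1: [beta@0.0] ((let x = 9 in (if (if true then true else (let z = false in z)) then ((let u = x in 1) * (let v = true in 6)) else 3)) < (4 - ((\w.(8 - 9)) (let p = (\q.q) in ((\r.r) true)))))
step 2: [let@0] ((if (if true then true else (let z = false in z)) then ((let u = 9 in 1) * (let v = true in 6)) else 3) < (4 - ((\w.(8 - 9)) (let p = (\q.q) in ((\r.r) true)))))
step 3: [if@0.0] ((if true then ((let u = 9 in 1) * (let v = true in 6)) else 3) < (4 - ((\w.(8 - 9)) (let p = (\q.q) in ((\r.r) true)))))
step 4: [if@0] (((let u = 9 in 1) * (let v = true in 6)) < (4 - ((\w.(8 - 9)) (let p = (\q.q) in ((\r.r) true)))))
step 5: [let@0.0] ((1 * (let v = true in 6)) < (4 - ((\w.(8 - 9)) (let p = (\q.q) in ((\r.r) true)))))
step 6: [let@0.1] ((1 * 6) < (4 - ((\w.(8 - 9)) (let p = (\q.q) in ((\r.r) true)))))
step 7: [delta@0] (6 < (4 - ((\w.(8 - 9)) (let p = (\q.q) in ((\r.r) true)))))
step 8: [let@1.1.1] (6 < (4 - ((\w.(8 - 9)) ((\r.r) true))))
step 9: [beta@1.1.1] (6 < (4 - ((\w.(8 - 9)) true)))
step 10: [beta@1.1] (6 < (4 - (8 - 9)))
step 11: [delta@1.1] (6 < (4 - -1))

Answer: delta at 1.1 : (8 - 9)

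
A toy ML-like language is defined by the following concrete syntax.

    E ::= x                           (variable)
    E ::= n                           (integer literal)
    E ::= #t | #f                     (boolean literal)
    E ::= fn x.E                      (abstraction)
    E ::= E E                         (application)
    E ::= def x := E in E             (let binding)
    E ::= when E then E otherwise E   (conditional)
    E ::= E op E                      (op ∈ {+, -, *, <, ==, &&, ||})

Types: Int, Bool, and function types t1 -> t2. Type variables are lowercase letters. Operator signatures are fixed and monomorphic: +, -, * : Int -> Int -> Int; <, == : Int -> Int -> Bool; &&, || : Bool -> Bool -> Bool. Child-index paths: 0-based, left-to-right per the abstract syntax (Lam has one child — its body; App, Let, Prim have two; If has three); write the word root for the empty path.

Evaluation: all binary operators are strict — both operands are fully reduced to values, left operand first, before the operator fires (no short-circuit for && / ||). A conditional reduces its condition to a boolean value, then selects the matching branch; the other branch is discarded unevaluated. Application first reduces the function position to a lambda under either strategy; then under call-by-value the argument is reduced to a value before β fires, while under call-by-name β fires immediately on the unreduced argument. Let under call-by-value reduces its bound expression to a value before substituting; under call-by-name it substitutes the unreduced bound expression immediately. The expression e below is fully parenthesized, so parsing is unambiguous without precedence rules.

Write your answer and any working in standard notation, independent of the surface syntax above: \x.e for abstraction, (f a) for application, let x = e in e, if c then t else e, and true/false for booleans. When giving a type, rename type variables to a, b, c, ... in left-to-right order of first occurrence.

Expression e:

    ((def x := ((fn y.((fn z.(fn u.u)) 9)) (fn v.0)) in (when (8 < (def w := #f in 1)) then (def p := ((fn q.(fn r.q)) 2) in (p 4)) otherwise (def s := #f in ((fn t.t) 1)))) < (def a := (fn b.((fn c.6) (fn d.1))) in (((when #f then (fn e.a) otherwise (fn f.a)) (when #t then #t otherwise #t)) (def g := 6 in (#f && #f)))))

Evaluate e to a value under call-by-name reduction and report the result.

Answer: true

Trace:
step 0: ((let x = ((\y.((\z.(\u.u)) 9)) (\v.0)) in (if (8 < (let w = false in 1)) then (let p = ((\q.(\r.q)) 2) in (p 4)) else (let s = false in ((\t.t) 1)))) < (let a = (\b.((\c.6) (\d.1))) in (((if false then (\e.a) else (\f.a)) (if true then true else true)) (let g = 6 in (false && false)))))
step 1: [let@0] ((if (8 < (let w = false in 1)) then (let p = ((\q.(\r.q)) 2) in (p 4)) else (let s = false in ((\t.t) 1))) < (let a = (\b.((\c.6) (\d.1))) in (((if false then (\e.a) else (\f.a)) (if true then true else true)) (let g = 6 in (false && false)))))
step 2: [let@0.0.1] ((if (8 < 1) then (let p = ((\q.(\r.q)) 2) in (p 4)) else (let s = false in ((\t.t) 1))) < (let a = (\b.((\c.6) (\d.1))) in (((if false then (\e.a) else (\f.a)) (if true then true else true)) (let g = 6 in (false && false)))))
step 3: [delta@0.0] ((if false then (let p = ((\q.(\r.q)) 2) in (p 4)) else (let s = false in ((\t.t) 1))) < (let a = (\b.((\c.6) (\d.1))) in (((if false then (\e.a) else (\f.a)) (if true then true else true)) (let g = 6 in (false && false)))))
step 4: [if@0] ((let s = false in ((\t.t) 1)) < (let a = (\b.((\c.6) (\d.1))) in (((if false then (\e.a) else (\f.a)) (if true then true else true)) (let g = 6 in (false && false)))))
step 5: [let@0] (((\t.t) 1) < (let a = (\b.((\c.6) (\d.1))) in (((if false then (\e.a) else (\f.a)) (if true then true else true)) (let g = 6 in (false && false)))))
step 6: [beta@0] (1 < (let a = (\b.((\c.6) (\d.1))) in (((if false then (\e.a) else (\f.a)) (if true then true else true)) (let g = 6 in (false && false)))))
step 7: [let@1] (1 < (((if false then (\e.(\b.((\c.6) (\d.1)))) else (\f.(\b.((\c.6) (\d.1))))) (if true then true else true)) (let g = 6 in (false && false))))
step 8: [if@1.0.0] (1 < (((\f.(\b.((\c.6) (\d.1)))) (if true then true else true)) (let g = 6 in (false && false))))
step 9: [beta@1.0] (1 < ((\b.((\c.6) (\d.1))) (let g = 6 in (false && false))))
step 10: [beta@1] (1 < ((\c.6) (\d.1)))
step 11: [beta@1] (1 < 6)
step 12: [delta@root] true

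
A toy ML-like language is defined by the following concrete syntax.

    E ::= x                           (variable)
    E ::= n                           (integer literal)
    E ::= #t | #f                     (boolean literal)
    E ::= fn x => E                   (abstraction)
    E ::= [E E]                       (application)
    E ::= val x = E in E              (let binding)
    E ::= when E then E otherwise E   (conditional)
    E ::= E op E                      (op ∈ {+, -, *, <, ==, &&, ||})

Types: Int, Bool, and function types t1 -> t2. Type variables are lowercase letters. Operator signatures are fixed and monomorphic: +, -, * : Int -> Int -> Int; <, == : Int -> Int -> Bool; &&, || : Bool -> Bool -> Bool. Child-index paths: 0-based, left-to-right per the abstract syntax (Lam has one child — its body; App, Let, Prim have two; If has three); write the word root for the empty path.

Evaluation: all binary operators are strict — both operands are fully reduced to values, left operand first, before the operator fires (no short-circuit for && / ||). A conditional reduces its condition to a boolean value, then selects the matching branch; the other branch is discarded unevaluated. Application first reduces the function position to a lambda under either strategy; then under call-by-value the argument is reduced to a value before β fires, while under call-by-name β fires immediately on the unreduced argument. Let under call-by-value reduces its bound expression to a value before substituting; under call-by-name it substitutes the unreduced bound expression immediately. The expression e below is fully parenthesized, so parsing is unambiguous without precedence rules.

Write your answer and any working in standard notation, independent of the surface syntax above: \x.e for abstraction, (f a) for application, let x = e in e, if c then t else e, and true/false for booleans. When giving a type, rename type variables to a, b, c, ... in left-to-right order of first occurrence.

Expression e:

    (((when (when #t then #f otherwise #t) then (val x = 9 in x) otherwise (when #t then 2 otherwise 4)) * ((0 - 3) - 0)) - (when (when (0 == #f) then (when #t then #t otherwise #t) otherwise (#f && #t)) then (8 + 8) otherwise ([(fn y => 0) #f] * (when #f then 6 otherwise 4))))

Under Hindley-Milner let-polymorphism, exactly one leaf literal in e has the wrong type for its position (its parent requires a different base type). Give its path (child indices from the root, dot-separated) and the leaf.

Derivation:
  unify Bool ~ Bool
  unify Bool ~ Bool
  unify Bool ~ Bool
let x : Int
x : Int
  unify Bool ~ Bool
  unify Int ~ Int
  unify Int ~ Int
  unify Int ~ Int
  unify Int ~ Int
  unify Int ~ Int
  unify Int ~ Int
  unify Int ~ Int
  unify Int ~ Int
  unify Int ~ Int
  unify Int ~ Int
  unify Bool ~ Int
  FAIL: mismatch Bool ~ Int

Answer: 1.0.0.1 : false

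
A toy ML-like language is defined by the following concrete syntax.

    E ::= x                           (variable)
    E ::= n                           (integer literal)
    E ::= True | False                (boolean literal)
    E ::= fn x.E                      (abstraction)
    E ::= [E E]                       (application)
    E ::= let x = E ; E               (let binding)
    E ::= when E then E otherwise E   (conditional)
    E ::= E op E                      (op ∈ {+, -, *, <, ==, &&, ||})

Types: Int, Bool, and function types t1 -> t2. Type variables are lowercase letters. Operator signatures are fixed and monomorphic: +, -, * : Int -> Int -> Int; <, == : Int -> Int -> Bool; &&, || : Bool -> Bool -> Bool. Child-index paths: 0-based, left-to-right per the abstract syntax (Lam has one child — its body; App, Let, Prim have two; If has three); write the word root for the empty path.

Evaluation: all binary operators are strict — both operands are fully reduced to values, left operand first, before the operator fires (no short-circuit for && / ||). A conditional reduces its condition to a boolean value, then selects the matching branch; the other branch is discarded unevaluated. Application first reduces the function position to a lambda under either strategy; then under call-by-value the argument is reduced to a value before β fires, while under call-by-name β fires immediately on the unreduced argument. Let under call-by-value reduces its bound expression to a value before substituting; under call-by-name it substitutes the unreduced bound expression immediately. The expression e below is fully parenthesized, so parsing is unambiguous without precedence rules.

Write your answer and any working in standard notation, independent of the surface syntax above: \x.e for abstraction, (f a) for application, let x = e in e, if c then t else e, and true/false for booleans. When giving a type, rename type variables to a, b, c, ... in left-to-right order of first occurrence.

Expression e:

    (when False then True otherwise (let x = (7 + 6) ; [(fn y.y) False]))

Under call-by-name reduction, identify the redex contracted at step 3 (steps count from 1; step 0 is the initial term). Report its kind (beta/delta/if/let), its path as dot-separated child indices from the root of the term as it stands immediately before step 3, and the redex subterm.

Answer: beta at root : ((\y.y) false)

Trace:
step 0: (if false then true else (let x = (7 + 6) in ((\y.y) false)))
step 1: [if@root] (let x = (7 + 6) in ((\y.y) false))
step 2: [let@root] ((\y.y) false)
step 3: [beta@root] false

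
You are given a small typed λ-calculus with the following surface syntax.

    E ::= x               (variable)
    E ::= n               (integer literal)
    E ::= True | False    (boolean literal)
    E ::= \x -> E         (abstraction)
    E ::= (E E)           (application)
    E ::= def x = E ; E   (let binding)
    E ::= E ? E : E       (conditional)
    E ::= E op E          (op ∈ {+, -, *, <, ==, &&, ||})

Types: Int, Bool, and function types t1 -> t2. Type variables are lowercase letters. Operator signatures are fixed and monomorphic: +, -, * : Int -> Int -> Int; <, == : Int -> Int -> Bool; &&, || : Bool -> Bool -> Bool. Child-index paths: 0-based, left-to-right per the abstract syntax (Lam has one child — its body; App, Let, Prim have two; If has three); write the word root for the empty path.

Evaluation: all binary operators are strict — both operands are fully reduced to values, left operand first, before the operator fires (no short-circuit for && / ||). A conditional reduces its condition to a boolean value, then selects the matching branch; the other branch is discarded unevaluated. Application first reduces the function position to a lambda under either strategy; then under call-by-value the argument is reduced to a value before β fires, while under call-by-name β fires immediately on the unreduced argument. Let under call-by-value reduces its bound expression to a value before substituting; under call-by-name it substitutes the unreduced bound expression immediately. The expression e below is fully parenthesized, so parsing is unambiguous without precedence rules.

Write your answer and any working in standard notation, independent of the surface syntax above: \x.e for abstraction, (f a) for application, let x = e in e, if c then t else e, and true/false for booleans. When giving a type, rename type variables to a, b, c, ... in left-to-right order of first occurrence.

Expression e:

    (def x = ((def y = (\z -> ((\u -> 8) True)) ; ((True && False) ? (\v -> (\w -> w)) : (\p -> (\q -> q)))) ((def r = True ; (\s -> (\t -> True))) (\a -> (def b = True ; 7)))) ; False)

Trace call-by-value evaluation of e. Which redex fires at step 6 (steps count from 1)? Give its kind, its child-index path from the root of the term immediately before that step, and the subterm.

Working:
step 0: (let x = ((let y = (\z.((\u.8) true)) in (if (true && false) then (\v.(\w.w)) else (\p.(\q.q)))) ((let r = true in (\s.(\t.true))) (\a.(let b = true in 7)))) in false)
step 1: [let@0.0] (let x = ((if (true && false) then (\v.(\w.w)) else (\p.(\q.q))) ((let r = true in (\s.(\t.true))) (\a.(let b = true in 7)))) in false)
step 2: [delta@0.0.0] (let x = ((if false then (\v.(\w.w)) else (\p.(\q.q))) ((let r = true in (\s.(\t.true))) (\a.(let b = true in 7)))) in false)
step 3: [if@0.0] (let x = ((\p.(\q.q)) ((let r = true in (\s.(\t.true))) (\a.(let b = true in 7)))) in false)
step 4: [let@0.1.0] (let x = ((\p.(\q.q)) ((\s.(\t.true)) (\a.(let b = true in 7)))) in false)
step 5: [beta@0.1] (let x = ((\p.(\q.q)) (\t.true)) in false)
step 6: [beta@0] (let x = (\q.q) in false)

Answer: beta at 0 : ((\p.(\q.q)) (\t.true))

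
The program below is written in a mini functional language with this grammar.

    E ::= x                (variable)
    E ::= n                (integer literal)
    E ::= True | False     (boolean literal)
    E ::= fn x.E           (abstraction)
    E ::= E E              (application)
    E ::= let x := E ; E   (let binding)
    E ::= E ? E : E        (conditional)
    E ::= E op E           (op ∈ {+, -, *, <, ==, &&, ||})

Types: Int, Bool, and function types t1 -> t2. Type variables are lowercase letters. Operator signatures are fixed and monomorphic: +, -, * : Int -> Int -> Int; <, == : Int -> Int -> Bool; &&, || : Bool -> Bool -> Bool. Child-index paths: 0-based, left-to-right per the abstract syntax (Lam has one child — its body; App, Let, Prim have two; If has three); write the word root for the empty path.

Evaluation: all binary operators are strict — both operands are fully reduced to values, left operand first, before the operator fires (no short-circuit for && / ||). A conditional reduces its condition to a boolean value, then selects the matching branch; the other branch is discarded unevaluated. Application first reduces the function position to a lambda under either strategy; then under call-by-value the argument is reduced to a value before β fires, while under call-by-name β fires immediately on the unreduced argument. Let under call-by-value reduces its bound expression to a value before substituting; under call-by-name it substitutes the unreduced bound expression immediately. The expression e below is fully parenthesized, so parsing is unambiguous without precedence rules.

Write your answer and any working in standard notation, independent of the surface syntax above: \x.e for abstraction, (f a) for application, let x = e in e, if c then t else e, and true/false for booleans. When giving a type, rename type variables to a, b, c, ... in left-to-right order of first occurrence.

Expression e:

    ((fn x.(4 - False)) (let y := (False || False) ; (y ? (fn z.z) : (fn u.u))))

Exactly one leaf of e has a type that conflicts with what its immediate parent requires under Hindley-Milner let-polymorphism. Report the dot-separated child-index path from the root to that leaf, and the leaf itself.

Answer: 0.0.1 : false

Derivation:
  unify Int ~ Int
  unify Bool ~ Int
  FAIL: mismatch Bool ~ Int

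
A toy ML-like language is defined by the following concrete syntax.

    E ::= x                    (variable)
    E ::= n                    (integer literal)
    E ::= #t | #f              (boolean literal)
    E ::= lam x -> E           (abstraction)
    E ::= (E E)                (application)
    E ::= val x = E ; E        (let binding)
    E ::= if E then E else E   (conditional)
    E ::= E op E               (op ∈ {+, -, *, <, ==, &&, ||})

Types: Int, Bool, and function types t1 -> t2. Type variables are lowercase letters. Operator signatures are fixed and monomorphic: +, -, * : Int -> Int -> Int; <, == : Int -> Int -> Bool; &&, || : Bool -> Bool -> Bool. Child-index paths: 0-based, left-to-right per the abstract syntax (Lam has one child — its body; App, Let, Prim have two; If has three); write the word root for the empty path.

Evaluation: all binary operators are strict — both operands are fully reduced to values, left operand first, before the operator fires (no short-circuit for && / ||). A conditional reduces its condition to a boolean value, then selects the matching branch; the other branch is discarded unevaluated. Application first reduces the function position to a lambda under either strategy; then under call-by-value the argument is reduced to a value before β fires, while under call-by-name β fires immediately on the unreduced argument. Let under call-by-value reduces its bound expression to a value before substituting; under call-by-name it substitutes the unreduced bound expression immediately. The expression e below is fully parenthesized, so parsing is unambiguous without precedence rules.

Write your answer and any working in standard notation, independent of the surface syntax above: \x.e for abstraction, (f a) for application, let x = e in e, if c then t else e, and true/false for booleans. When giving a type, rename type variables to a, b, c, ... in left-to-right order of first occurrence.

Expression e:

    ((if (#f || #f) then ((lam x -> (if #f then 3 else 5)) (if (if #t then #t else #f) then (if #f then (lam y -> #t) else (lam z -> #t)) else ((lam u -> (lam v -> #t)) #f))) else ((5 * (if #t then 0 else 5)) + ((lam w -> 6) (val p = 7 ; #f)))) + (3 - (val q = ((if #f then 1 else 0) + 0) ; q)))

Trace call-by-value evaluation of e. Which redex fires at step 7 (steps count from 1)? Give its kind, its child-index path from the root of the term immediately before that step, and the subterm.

Working:
step 0: ((if (false || false) then ((\x.(if false then 3 else 5)) (if (if true then true else false) then (if false then (\y.true) else (\z.true)) else ((\u.(\v.true)) false))) else ((5 * (if true then 0 else 5)) + ((\w.6) (let p = 7 in false)))) + (3 - (let q = ((if false then 1 else 0) + 0) in q)))
step 1: [delta@0.0] ((if false then ((\x.(if false then 3 else 5)) (if (if true then true else false) then (if false then (\y.true) else (\z.true)) else ((\u.(\v.true)) false))) else ((5 * (if true then 0 else 5)) + ((\w.6) (let p = 7 in false)))) + (3 - (let q = ((if false then 1 else 0) + 0) in q)))
step 2: [if@0] (((5 * (if true then 0 else 5)) + ((\w.6) (let p = 7 in false))) + (3 - (let q = ((if false then 1 else 0) + 0) in q)))
step 3: [if@0.0.1] (((5 * 0) + ((\w.6) (let p = 7 in false))) + (3 - (let q = ((if false then 1 else 0) + 0) in q)))
step 4: [delta@0.0] ((0 + ((\w.6) (let p = 7 in false))) + (3 - (let q = ((if false then 1 else 0) + 0) in q)))
step 5: [let@0.1.1] ((0 + ((\w.6) false)) + (3 - (let q = ((if false then 1 else 0) + 0) in q)))
step 6: [beta@0.1] ((0 + 6) + (3 - (let q = ((if false then 1 else 0) + 0) in q)))
step 7: [delta@0] (6 + (3 - (let q = ((if false then 1 else 0) + 0) in q)))

Answer: delta at 0 : (0 + 6)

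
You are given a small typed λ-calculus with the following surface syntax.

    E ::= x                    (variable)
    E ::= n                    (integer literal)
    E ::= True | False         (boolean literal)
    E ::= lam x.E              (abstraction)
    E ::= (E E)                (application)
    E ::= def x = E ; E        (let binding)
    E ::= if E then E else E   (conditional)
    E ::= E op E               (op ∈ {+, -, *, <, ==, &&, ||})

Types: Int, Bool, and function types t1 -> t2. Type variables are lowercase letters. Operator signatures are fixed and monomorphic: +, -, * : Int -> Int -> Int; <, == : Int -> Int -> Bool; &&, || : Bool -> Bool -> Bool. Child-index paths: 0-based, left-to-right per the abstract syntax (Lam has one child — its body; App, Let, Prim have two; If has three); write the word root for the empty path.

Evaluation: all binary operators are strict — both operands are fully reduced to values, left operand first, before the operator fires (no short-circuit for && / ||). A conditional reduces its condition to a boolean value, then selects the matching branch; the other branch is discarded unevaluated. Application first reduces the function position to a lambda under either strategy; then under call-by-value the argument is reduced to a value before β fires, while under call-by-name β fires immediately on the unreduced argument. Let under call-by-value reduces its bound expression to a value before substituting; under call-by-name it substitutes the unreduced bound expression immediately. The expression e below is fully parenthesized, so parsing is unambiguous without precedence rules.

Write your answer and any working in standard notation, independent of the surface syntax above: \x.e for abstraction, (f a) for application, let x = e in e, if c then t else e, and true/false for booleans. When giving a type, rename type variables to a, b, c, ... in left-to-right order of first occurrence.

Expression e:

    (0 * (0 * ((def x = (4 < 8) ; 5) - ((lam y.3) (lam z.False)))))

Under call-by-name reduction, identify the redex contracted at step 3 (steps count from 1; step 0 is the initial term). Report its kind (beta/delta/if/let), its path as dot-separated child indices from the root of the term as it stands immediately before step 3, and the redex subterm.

Answer: delta at 1.1 : (5 - 3)

Derivation:
step 0: (0 * (0 * ((let x = (4 < 8) in 5) - ((\y.3) (\z.false)))))
step 1: [let@1.1.0] (0 * (0 * (5 - ((\y.3) (\z.false)))))
step 2: [beta@1.1.1] (0 * (0 * (5 - 3)))
step 3: [delta@1.1] (0 * (0 * 2))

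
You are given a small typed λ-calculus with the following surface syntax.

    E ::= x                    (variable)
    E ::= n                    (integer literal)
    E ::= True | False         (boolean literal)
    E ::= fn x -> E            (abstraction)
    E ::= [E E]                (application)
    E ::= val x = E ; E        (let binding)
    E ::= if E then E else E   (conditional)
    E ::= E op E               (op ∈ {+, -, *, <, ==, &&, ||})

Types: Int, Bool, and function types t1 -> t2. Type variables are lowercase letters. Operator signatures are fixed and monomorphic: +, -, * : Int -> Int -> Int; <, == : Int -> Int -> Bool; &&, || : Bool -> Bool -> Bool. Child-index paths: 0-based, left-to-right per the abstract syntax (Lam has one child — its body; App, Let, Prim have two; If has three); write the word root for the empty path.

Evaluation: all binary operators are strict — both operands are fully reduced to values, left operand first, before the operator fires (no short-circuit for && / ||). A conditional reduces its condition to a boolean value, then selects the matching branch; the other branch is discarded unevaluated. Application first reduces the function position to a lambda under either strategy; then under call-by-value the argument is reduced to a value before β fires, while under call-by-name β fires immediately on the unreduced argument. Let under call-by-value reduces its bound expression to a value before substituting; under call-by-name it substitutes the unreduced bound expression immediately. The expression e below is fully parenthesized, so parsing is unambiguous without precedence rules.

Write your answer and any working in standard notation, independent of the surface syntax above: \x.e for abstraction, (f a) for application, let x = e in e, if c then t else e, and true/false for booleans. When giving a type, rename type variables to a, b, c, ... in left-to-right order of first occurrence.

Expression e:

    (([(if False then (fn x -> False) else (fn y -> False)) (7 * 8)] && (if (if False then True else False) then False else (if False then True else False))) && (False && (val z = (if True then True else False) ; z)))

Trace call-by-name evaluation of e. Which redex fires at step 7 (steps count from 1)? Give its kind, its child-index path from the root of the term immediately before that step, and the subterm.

Derivation:
step 0: ((((if false then (\x.false) else (\y.false)) (7 * 8)) && (if (if false then true else false) then false else (if false then true else false))) && (false && (let z = (if true then true else false) in z)))
step 1: [if@0.0.0] ((((\y.false) (7 * 8)) && (if (if false then true else false) then false else (if false then true else false))) && (false && (let z = (if true then true else false) in z)))
step 2: [beta@0.0] ((false && (if (if false then true else false) then false else (if false then true else false))) && (false && (let z = (if true then true else false) in z)))
step 3: [if@0.1.0] ((false && (if false then false else (if false then true else false))) && (false && (let z = (if true then true else false) in z)))
step 4: [if@0.1] ((false && (if false then true else false)) && (false && (let z = (if true then true else false) in z)))
step 5: [if@0.1] ((false && false) && (false && (let z = (if true then true else false) in z)))
step 6: [delta@0] (false && (false && (let z = (if true then true else false) in z)))
step 7: [let@1.1] (false && (false && (if true then true else false)))

Answer: let at 1.1 : (let z = (if true then true else false) in z)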